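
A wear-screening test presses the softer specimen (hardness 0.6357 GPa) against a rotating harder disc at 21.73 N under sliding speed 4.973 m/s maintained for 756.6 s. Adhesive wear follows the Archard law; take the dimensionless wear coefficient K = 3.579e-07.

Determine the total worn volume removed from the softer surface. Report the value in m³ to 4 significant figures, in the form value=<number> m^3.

value=4.603e-11 m^3

All arithmetic maintains exact precision, and intermediate values are printed rounded — a lone final rounding, at four significant digits.
Convert: Sliding distance L = v·t = 4.973 m/s × 756.6 s = 3763 m.
Convert: Hardness H = 0.6357 GPa = 6.357e+08 Pa.
As SI base values: W = 21.73 N, H = 6.357e+08 Pa, K = 3.579e-07.
Worn volume V = K·W·L/H = 3.579e-07 · 21.73 · 3763 / 6.357e+08 = 4.603e-11 m³.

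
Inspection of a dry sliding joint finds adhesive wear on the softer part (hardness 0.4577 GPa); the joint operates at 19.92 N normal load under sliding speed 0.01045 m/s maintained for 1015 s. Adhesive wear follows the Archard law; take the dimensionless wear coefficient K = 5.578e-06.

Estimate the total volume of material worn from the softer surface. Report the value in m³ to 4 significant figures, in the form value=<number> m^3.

value=2.575e-12 m^3

The computation holds exact precision, and intermediates are displayed rounded; rounded once at the end, at four significant figures.
Convert: Total distance L = v·t = 0.01045 m/s × 1015 s = 10.61 m.
Convert: Hardness H = 0.4577 GPa = 4.577e+08 Pa.
Working in SI base units: W = 19.92 N, H = 4.577e+08 Pa, K = 5.578e-06.
The Archard volume V = K·W·L/H = 5.578e-06 · 19.92 · 10.61 / 4.577e+08 = 2.575e-12 m³.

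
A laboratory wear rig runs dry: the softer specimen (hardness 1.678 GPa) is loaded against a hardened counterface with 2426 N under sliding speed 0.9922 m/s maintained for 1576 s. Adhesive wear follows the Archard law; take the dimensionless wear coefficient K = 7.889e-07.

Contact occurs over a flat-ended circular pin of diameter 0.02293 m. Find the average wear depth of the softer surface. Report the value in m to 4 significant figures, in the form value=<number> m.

value=4.319e-06 m

The algebra keeps exact precision. Intermediate values are displayed rounded — a single final rounding: four significant figures.
Path length L = v·t = 0.9922 m/s × 1576 s = 1564 m.
Hardness H = 1.678 GPa = 1.678e+09 Pa.
Contact area A = π·d²/4 = π·(0.02293 m)²/4 = 4.130e-04 m².
SI base units throughout: W = 2426 N, H = 1.678e+09 Pa, K = 7.889e-07.
Archard relation: V = K·W·L/H = 7.889e-07 · 2426 · 1564 / 1.678e+09 = 1.784e-09 m³.
Average depth h = V/A = 1.784e-09 / 4.130e-04 = 4.319e-06 m.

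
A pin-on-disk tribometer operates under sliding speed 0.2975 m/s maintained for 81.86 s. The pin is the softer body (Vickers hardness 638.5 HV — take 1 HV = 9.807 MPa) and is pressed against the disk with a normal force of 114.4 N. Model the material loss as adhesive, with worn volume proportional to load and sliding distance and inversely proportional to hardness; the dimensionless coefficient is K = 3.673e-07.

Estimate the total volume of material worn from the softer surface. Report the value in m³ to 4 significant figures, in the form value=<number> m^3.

The intermediates are printed rounded. Every step maintains full precision. Rounded just once: four significant figures.
Distance L = v·t = 0.2975 m/s × 81.86 s = 24.35 m.
Hardness H = 638.5 HV × 9.807 MPa/HV = 6262 MPa = 6.262e+09 Pa.
Collected in SI base units: W = 114.4 N, H = 6.262e+09 Pa, K = 3.673e-07.
Apply Archard: V = K·W·L/H = 3.673e-07 · 114.4 · 24.35 / 6.262e+09 = 1.634e-13 m³.

value=1.634e-13 m^3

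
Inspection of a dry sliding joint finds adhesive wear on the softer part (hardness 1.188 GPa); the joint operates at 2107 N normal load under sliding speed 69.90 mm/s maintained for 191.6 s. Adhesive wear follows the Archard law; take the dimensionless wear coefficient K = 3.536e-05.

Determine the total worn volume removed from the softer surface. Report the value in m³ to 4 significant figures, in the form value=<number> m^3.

value=8.399e-10 m^3

Each operation maintains full precision; intermediate values are shown rounded; rounded just once: 4 significant digits.
Convert: Sliding speed v = 69.90 mm/s = 0.06990 m/s. Sliding distance L = v·t = 0.06990 m/s × 191.6 s = 13.39 m.
Convert: Hardness H = 1.188 GPa = 1.188e+09 Pa.
Working in SI base units: W = 2107 N, H = 1.188e+09 Pa, K = 3.536e-05.
Volume removed: V = K·W·L/H = 3.536e-05 · 2107 · 13.39 / 1.188e+09 = 8.399e-10 m³.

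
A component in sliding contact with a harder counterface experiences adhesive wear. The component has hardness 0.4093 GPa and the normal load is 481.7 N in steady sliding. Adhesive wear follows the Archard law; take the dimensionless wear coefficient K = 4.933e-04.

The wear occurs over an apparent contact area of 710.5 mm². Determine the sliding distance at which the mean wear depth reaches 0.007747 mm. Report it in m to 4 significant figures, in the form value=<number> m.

Shown intermediates are rounded. All working math keeps full precision — a single final rounding, at 4 significant figures.
Convert: Hardness H = 0.4093 GPa = 4.093e+08 Pa.
Convert: Contact area A = 710.5 mm² = 7.105e-04 m².
Convert: Depth limit h_lim = 0.007747 mm = 7.747e-06 m.
As SI base values: W = 481.7 N, H = 4.093e+08 Pa, K = 4.933e-04.
Permissible volume V_lim = h_lim·A = 7.747e-06 · 7.105e-04 = 5.504e-09 m³.
Life L = V_lim·H/(K·W) = 5.504e-09 · 4.093e+08 / (4.933e-04 · 481.7) = 9.481 m.

value=9.481 m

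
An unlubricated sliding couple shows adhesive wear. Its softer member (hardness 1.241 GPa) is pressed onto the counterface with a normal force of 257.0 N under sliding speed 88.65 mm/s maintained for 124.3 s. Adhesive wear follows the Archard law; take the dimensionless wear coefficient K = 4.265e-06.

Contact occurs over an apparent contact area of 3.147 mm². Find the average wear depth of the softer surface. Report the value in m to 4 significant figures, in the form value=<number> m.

value=3.093e-06 m

Intermediate values appear rounded; every step holds full float precision, and one last rounding to 4 significant figures.
Convert: Sliding speed v = 88.65 mm/s = 0.08865 m/s. Sliding distance L = v·t = 0.08865 m/s × 124.3 s = 11.02 m.
Convert: Hardness H = 1.241 GPa = 1.241e+09 Pa.
Convert: Contact area A = 3.147 mm² = 3.147e-06 m².
SI base units throughout: W = 257.0 N, H = 1.241e+09 Pa, K = 4.265e-06.
Archard relation: V = K·W·L/H = 4.265e-06 · 257.0 · 11.02 / 1.241e+09 = 9.733e-12 m³.
Depth of wear h = V/A = 9.733e-12 / 3.147e-06 = 3.093e-06 m.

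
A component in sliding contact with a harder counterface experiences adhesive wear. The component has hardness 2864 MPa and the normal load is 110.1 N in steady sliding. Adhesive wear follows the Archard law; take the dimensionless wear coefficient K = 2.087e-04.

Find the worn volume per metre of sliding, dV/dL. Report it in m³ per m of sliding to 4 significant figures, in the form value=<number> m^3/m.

Displayed values are rounded; the computation carries full precision, and one final rounding: 4 significant digits.
Convert: Hardness H = 2864 MPa = 2.864e+09 Pa.
Restated in SI base units: W = 110.1 N, H = 2.864e+09 Pa, K = 2.087e-04.
Sliding wear rate dV/dL = K·W/H — distance-free: 2.087e-04 · 110.1 / 2.864e+09 = 8.023e-12 m³/m.

value=8.023e-12 m^3/m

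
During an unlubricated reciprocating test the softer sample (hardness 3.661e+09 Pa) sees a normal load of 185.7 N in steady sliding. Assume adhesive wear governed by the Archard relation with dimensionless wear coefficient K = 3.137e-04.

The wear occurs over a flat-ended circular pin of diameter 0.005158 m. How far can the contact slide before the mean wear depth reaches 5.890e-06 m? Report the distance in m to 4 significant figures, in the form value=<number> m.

value=7.735 m

Shown intermediates are rounded — each operation maintains exact precision, and a single final rounding, at 4 significant digits.
Convert: Contact area A = π·d²/4 = π·(0.005158 m)²/4 = 2.090e-05 m².
In SI base units, W = 185.7 N, H = 3.661e+09 Pa, K = 3.137e-04.
Allowed volume V_lim = h_lim·A = 5.890e-06 · 2.090e-05 = 1.231e-10 m³.
Life L = V_lim·H/(K·W) = 1.231e-10 · 3.661e+09 / (3.137e-04 · 185.7) = 7.735 m.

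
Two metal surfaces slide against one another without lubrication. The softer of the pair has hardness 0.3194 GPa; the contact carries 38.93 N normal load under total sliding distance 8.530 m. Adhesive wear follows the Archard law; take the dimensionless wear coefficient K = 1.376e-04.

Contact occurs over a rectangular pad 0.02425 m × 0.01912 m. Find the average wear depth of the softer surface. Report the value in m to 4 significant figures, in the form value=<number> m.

Every step maintains exact precision, and the intermediates are printed rounded. Rounded just once: 4 significant figures.
Hardness H = 0.3194 GPa = 3.194e+08 Pa.
Contact area A = 0.02425 m × 0.01912 m = 4.637e-04 m².
As SI base values: W = 38.93 N, H = 3.194e+08 Pa, K = 1.376e-04.
Wear volume V = K·W·L/H = 1.376e-04 · 38.93 · 8.530 / 3.194e+08 = 1.431e-10 m³.
Mean depth h = V/A = 1.431e-10 / 4.637e-04 = 3.085e-07 m.

value=3.085e-07 m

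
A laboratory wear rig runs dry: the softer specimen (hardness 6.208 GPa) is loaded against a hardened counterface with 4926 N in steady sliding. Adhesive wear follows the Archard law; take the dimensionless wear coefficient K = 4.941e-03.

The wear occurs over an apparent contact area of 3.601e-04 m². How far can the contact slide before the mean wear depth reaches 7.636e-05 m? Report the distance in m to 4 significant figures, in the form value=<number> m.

value=7.013 m

Each operation holds full float precision. Intermediate values are displayed rounded. Rounded once at the end, at 4 significant digits.
Hardness H = 6.208 GPa = 6.208e+09 Pa.
Collected in SI base units: W = 4926 N, H = 6.208e+09 Pa, K = 4.941e-03.
Volume at the limit: V_lim = h_lim·A = 7.636e-05 · 3.601e-04 = 2.750e-08 m³.
Inverting, life L = V_lim·H/(K·W) = 2.750e-08 · 6.208e+09 / (4.941e-03 · 4926) = 7.013 m.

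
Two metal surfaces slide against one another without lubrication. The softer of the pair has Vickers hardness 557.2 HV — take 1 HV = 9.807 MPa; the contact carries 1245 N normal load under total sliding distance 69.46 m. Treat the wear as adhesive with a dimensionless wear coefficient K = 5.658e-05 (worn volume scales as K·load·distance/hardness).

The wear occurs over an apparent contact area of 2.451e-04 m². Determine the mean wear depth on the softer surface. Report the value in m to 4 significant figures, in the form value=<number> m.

value=3.653e-06 m

Quoted intermediates are rounded; all working math holds full float precision. Rounded once at the end to four significant digits.
Hardness H = 557.2 HV × 9.807 MPa/HV = 5464 MPa = 5.464e+09 Pa.
In SI base units, W = 1245 N, H = 5.464e+09 Pa, K = 5.658e-05.
Volume removed: V = K·W·L/H = 5.658e-05 · 1245 · 69.46 / 5.464e+09 = 8.954e-10 m³.
Wear depth h = V/A = 8.954e-10 / 2.451e-04 = 3.653e-06 m.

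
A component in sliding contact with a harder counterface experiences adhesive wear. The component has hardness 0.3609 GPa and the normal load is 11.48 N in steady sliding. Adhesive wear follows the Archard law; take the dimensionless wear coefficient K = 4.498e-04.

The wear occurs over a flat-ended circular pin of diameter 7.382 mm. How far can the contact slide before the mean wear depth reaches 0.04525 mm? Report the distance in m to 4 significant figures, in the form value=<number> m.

Intermediate values are printed rounded; the computation keeps full float precision. Rounded just once to four significant digits.
Hardness H = 0.3609 GPa = 3.609e+08 Pa.
Pin diameter d = 7.382 mm = 0.007382 m. Contact area A = π·d²/4 = π·(0.007382 m)²/4 = 4.280e-05 m².
Depth limit h_lim = 0.04525 mm = 4.525e-05 m.
As SI base values: W = 11.48 N, H = 3.609e+08 Pa, K = 4.498e-04.
Limit volume V_lim = h_lim·A = 4.525e-05 · 4.280e-05 = 1.937e-09 m³.
Life L = V_lim·H/(K·W) = 1.937e-09 · 3.609e+08 / (4.498e-04 · 11.48) = 135.4 m.

value=135.4 m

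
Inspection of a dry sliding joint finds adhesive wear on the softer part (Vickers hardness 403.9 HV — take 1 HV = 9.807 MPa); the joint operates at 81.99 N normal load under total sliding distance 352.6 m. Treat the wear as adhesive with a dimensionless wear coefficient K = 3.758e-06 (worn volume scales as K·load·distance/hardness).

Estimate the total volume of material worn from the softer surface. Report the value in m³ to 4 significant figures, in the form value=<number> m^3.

The intermediates are printed rounded. The computation holds full float precision; a lone final rounding, at four significant digits.
Convert: Hardness H = 403.9 HV × 9.807 MPa/HV = 3961 MPa = 3.961e+09 Pa.
In SI base units, W = 81.99 N, H = 3.961e+09 Pa, K = 3.758e-06.
The Archard volume V = K·W·L/H = 3.758e-06 · 81.99 · 352.6 / 3.961e+09 = 2.743e-11 m³.

value=2.743e-11 m^3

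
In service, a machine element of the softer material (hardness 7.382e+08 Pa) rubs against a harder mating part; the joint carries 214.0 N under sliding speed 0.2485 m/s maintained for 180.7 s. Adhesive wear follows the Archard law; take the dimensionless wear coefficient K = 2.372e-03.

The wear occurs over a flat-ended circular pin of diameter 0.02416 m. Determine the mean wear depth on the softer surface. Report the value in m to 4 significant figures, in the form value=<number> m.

Printed values are rounded. All arithmetic maintains full float precision — one final rounding, at 4 significant digits.
Convert: Distance L = v·t = 0.2485 m/s × 180.7 s = 44.90 m.
Convert: Contact area A = π·d²/4 = π·(0.02416 m)²/4 = 4.584e-04 m².
As SI base values: W = 214.0 N, H = 7.382e+08 Pa, K = 2.372e-03.
By Archard's law, V = K·W·L/H = 2.372e-03 · 214.0 · 44.90 / 7.382e+08 = 3.088e-08 m³.
Depth of wear h = V/A = 3.088e-08 / 4.584e-04 = 6.735e-05 m.

value=6.735e-05 m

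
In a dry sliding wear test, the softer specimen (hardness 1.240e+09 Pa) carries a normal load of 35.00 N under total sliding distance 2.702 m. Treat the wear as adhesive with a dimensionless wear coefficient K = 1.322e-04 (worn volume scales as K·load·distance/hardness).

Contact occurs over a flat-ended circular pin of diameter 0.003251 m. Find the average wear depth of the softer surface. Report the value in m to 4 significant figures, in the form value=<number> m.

value=1.215e-06 m

The computation carries full precision, and intermediates are printed rounded — a lone final rounding to four significant figures.
Convert: Contact area A = π·d²/4 = π·(0.003251 m)²/4 = 8.301e-06 m².
SI base units throughout: W = 35.00 N, H = 1.240e+09 Pa, K = 1.322e-04.
Apply Archard: V = K·W·L/H = 1.322e-04 · 35.00 · 2.702 / 1.240e+09 = 1.008e-11 m³.
Mean wear depth h = V/A = 1.008e-11 / 8.301e-06 = 1.215e-06 m.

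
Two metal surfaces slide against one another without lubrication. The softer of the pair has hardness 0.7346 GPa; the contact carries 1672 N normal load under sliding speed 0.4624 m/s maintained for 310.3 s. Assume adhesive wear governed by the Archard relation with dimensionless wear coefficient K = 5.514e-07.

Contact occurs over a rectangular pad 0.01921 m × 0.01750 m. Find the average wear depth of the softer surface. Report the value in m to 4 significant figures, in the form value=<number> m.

value=5.357e-07 m

Every step maintains exact precision. Intermediates are shown rounded. Rounded once at the end, at four significant figures.
Total distance L = v·t = 0.4624 m/s × 310.3 s = 143.5 m.
Hardness H = 0.7346 GPa = 7.346e+08 Pa.
Contact area A = 0.01921 m × 0.01750 m = 3.362e-04 m².
Restated in SI base units: W = 1672 N, H = 7.346e+08 Pa, K = 5.514e-07.
Apply Archard: V = K·W·L/H = 5.514e-07 · 1672 · 143.5 / 7.346e+08 = 1.801e-10 m³.
Depth of wear h = V/A = 1.801e-10 / 3.362e-04 = 5.357e-07 m.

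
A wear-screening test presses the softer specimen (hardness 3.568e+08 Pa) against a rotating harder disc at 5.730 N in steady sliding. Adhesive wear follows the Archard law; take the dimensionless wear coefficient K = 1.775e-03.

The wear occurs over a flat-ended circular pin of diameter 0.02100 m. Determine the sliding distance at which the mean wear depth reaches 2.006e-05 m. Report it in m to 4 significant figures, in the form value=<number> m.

Every step carries full float precision — intermediates are printed rounded. Rounded once at the end to 4 significant digits.
Contact area A = π·d²/4 = π·(0.02100 m)²/4 = 3.464e-04 m².
Collected in SI base units: W = 5.730 N, H = 3.568e+08 Pa, K = 1.775e-03.
Limit volume V_lim = h_lim·A = 2.006e-05 · 3.464e-04 = 6.948e-09 m³.
Inverting, life L = V_lim·H/(K·W) = 6.948e-09 · 3.568e+08 / (1.775e-03 · 5.730) = 243.7 m.

value=243.7 m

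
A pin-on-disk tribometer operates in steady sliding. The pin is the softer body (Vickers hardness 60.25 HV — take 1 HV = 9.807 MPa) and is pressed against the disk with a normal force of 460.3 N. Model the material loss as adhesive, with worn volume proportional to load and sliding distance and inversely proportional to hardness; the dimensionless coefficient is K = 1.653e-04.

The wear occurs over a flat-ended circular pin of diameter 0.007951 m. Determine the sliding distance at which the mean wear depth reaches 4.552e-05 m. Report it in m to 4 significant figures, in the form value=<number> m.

The intermediates appear rounded. All working math carries full precision; one last rounding, at 4 significant figures.
Hardness H = 60.25 HV × 9.807 MPa/HV = 590.9 MPa = 5.909e+08 Pa.
Contact area A = π·d²/4 = π·(0.007951 m)²/4 = 4.965e-05 m².
As SI base values: W = 460.3 N, H = 5.909e+08 Pa, K = 1.653e-04.
Volume at the limit: V_lim = h_lim·A = 4.552e-05 · 4.965e-05 = 2.260e-09 m³.
So the life L = V_lim·H/(K·W) = 2.260e-09 · 5.909e+08 / (1.653e-04 · 460.3) = 17.55 m.

value=17.55 m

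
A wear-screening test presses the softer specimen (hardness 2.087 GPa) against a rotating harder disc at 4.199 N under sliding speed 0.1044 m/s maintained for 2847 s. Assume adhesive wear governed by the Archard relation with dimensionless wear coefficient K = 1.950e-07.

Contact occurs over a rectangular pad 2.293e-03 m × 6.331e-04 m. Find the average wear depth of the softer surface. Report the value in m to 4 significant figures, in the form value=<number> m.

value=8.033e-08 m

Shown intermediates are rounded, and the computation holds full float precision; one final rounding to four significant digits.
Path length L = v·t = 0.1044 m/s × 2847 s = 297.2 m.
Hardness H = 2.087 GPa = 2.087e+09 Pa.
Contact area A = 2.293e-03 m × 6.331e-04 m = 1.452e-06 m².
Working in SI base units: W = 4.199 N, H = 2.087e+09 Pa, K = 1.950e-07.
The Archard volume V = K·W·L/H = 1.950e-07 · 4.199 · 297.2 / 2.087e+09 = 1.166e-13 m³.
Mean wear depth h = V/A = 1.166e-13 / 1.452e-06 = 8.033e-08 m.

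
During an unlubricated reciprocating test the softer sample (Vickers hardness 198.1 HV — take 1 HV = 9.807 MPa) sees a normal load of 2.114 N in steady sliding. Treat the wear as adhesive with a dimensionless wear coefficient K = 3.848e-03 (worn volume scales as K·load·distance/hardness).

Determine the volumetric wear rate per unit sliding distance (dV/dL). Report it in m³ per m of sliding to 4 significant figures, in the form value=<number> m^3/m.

value=4.187e-12 m^3/m

Intermediates are shown rounded — all working math maintains full float precision. Rounded once at the end, at 4 significant figures.
Hardness H = 198.1 HV × 9.807 MPa/HV = 1943 MPa = 1.943e+09 Pa.
SI base units throughout: W = 2.114 N, H = 1.943e+09 Pa, K = 3.848e-03.
Wear rate dV/dL = K·W/H, per unit distance: 3.848e-03 · 2.114 / 1.943e+09 = 4.187e-12 m³/m.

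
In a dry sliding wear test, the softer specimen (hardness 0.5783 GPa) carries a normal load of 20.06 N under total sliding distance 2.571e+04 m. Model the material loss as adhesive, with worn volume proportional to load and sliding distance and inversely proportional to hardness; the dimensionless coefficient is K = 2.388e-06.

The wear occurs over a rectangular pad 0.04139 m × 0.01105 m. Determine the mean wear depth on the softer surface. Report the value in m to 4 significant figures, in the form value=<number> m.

The computation runs at full precision — quoted intermediates are rounded, and rounded once at the end to four significant figures.
Convert: Hardness H = 0.5783 GPa = 5.783e+08 Pa.
Convert: Contact area A = 0.04139 m × 0.01105 m = 4.574e-04 m².
As SI base values: W = 20.06 N, H = 5.783e+08 Pa, K = 2.388e-06.
Wear volume V = K·W·L/H = 2.388e-06 · 20.06 · 2.571e+04 / 5.783e+08 = 2.130e-09 m³.
Average depth h = V/A = 2.130e-09 / 4.574e-04 = 4.656e-06 m.

value=4.656e-06 m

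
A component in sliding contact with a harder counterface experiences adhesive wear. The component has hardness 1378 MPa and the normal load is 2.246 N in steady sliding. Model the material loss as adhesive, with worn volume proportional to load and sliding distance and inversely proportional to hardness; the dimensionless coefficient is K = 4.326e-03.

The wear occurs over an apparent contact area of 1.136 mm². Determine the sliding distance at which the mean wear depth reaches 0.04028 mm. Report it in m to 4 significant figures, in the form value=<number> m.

The intermediates are shown rounded — every step holds full precision; a single final rounding to 4 significant figures.
Convert: Hardness H = 1378 MPa = 1.378e+09 Pa.
Convert: Contact area A = 1.136 mm² = 1.136e-06 m².
Convert: Depth limit h_lim = 0.04028 mm = 4.028e-05 m.
Working in SI base units: W = 2.246 N, H = 1.378e+09 Pa, K = 4.326e-03.
At the depth limit, V_lim = h_lim·A = 4.028e-05 · 1.136e-06 = 4.576e-11 m³.
Thus life L = V_lim·H/(K·W) = 4.576e-11 · 1.378e+09 / (4.326e-03 · 2.246) = 6.490 m.

value=6.490 m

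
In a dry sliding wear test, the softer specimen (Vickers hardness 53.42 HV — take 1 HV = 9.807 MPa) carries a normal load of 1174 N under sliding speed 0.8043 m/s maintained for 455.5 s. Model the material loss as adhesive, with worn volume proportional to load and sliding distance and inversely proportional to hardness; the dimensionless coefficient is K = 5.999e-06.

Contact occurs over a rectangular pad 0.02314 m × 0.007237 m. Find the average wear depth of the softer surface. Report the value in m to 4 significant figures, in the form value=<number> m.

value=2.941e-05 m

The computation runs at full float precision. Intermediates are shown rounded, and a single final rounding to 4 significant figures.
The distance L = v·t = 0.8043 m/s × 455.5 s = 366.4 m.
Hardness H = 53.42 HV × 9.807 MPa/HV = 523.9 MPa = 5.239e+08 Pa.
Contact area A = 0.02314 m × 0.007237 m = 1.675e-04 m².
Working in SI base units: W = 1174 N, H = 5.239e+08 Pa, K = 5.999e-06.
Worn volume V = K·W·L/H = 5.999e-06 · 1174 · 366.4 / 5.239e+08 = 4.925e-09 m³.
Average depth h = V/A = 4.925e-09 / 1.675e-04 = 2.941e-05 m.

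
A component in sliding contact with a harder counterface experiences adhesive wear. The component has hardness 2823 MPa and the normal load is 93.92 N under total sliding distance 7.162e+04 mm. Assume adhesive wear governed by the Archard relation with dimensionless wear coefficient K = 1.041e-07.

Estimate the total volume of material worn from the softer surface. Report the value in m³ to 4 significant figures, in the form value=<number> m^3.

Intermediates appear rounded — every step keeps full float precision, and one last rounding: 4 significant figures.
Path length L = 7.162e+04 mm = 71.62 m.
Hardness H = 2823 MPa = 2.823e+09 Pa.
Collected in SI base units: W = 93.92 N, H = 2.823e+09 Pa, K = 1.041e-07.
Volume removed: V = K·W·L/H = 1.041e-07 · 93.92 · 71.62 / 2.823e+09 = 2.480e-13 m³.

value=2.480e-13 m^3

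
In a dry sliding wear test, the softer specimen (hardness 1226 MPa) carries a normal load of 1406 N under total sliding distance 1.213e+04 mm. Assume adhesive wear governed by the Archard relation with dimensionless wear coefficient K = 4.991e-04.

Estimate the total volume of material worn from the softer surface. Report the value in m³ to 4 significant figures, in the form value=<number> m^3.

The intermediates are shown rounded; the computation runs at full precision — rounded once at the end to four significant digits.
Convert: Distance covered L = 1.213e+04 mm = 12.13 m.
Convert: Hardness H = 1226 MPa = 1.226e+09 Pa.
As SI base values: W = 1406 N, H = 1.226e+09 Pa, K = 4.991e-04.
By Archard's law, V = K·W·L/H = 4.991e-04 · 1406 · 12.13 / 1.226e+09 = 6.943e-09 m³.

value=6.943e-09 m^3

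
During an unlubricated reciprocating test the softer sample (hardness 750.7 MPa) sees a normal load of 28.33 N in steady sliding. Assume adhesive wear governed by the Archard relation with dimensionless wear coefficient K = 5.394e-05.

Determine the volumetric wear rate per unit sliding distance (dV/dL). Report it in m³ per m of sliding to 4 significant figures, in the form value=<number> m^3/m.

value=2.036e-12 m^3/m

Intermediate values appear rounded, and all arithmetic holds full float precision; a single final rounding to four significant digits.
Hardness H = 750.7 MPa = 7.507e+08 Pa.
SI base units throughout: W = 28.33 N, H = 7.507e+08 Pa, K = 5.394e-05.
Sliding wear rate dV/dL = K·W/H — distance-free: 5.394e-05 · 28.33 / 7.507e+08 = 2.036e-12 m³/m.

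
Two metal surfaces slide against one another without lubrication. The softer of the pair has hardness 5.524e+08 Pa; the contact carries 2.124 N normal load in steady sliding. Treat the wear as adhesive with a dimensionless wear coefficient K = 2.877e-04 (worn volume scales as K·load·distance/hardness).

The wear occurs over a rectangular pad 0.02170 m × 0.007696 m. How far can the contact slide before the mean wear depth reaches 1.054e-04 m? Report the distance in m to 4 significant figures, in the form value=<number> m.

value=1.591e+04 m

Each operation keeps full float precision; intermediates are displayed rounded. Rounded once at the end to four significant digits.
Convert: Contact area A = 0.02170 m × 0.007696 m = 1.670e-04 m².
Working in SI base units: W = 2.124 N, H = 5.524e+08 Pa, K = 2.877e-04.
Volume at the limit: V_lim = h_lim·A = 1.054e-04 · 1.670e-04 = 1.760e-08 m³.
Sliding life L = V_lim·H/(K·W) = 1.760e-08 · 5.524e+08 / (2.877e-04 · 2.124) = 1.591e+04 m.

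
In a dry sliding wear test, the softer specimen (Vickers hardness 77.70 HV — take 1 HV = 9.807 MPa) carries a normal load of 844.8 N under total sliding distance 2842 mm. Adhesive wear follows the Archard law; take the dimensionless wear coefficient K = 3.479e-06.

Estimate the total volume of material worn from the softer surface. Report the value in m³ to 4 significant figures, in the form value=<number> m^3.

value=1.096e-11 m^3

Each operation maintains full float precision; intermediates appear rounded; one final rounding, at four significant digits.
Sliding distance L = 2842 mm = 2.842 m.
Hardness H = 77.70 HV × 9.807 MPa/HV = 762.0 MPa = 7.620e+08 Pa.
Collected in SI base units: W = 844.8 N, H = 7.620e+08 Pa, K = 3.479e-06.
By Archard's law, V = K·W·L/H = 3.479e-06 · 844.8 · 2.842 / 7.620e+08 = 1.096e-11 m³.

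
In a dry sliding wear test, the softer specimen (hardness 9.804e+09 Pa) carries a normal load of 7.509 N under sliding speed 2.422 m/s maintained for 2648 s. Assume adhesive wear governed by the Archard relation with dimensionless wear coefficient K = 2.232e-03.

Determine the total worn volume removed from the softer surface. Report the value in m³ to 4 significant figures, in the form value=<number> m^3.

The intermediates are shown rounded — the algebra maintains full float precision. Rounded once at the end to four significant digits.
Distance L = v·t = 2.422 m/s × 2648 s = 6413 m.
In SI base units: W = 7.509 N, H = 9.804e+09 Pa, K = 2.232e-03.
Apply Archard: V = K·W·L/H = 2.232e-03 · 7.509 · 6413 / 9.804e+09 = 1.096e-08 m³.

value=1.096e-08 m^3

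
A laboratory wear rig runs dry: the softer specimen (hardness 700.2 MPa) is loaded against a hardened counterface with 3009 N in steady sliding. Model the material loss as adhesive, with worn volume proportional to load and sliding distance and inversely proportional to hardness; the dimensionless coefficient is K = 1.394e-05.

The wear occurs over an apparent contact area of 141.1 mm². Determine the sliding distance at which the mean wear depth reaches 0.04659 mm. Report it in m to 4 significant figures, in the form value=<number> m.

Intermediates are shown rounded; the algebra holds exact precision; a single final rounding: 4 significant digits.
Hardness H = 700.2 MPa = 7.002e+08 Pa.
Contact area A = 141.1 mm² = 1.411e-04 m².
Depth limit h_lim = 0.04659 mm = 4.659e-05 m.
In SI base units, W = 3009 N, H = 7.002e+08 Pa, K = 1.394e-05.
At the depth limit, V_lim = h_lim·A = 4.659e-05 · 1.411e-04 = 6.574e-09 m³.
Thus life L = V_lim·H/(K·W) = 6.574e-09 · 7.002e+08 / (1.394e-05 · 3009) = 109.7 m.

value=109.7 m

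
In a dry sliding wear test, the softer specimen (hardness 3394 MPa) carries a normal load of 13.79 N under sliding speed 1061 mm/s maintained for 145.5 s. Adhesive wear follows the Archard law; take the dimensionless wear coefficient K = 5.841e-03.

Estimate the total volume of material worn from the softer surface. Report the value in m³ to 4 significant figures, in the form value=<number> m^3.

value=3.664e-09 m^3

The intermediates appear rounded. The algebra carries full precision. Rounded just once, at 4 significant figures.
Sliding speed v = 1061 mm/s = 1.061 m/s. Distance L = v·t = 1.061 m/s × 145.5 s = 154.4 m.
Hardness H = 3394 MPa = 3.394e+09 Pa.
Working in SI base units: W = 13.79 N, H = 3.394e+09 Pa, K = 5.841e-03.
Volume removed: V = K·W·L/H = 5.841e-03 · 13.79 · 154.4 / 3.394e+09 = 3.664e-09 m³.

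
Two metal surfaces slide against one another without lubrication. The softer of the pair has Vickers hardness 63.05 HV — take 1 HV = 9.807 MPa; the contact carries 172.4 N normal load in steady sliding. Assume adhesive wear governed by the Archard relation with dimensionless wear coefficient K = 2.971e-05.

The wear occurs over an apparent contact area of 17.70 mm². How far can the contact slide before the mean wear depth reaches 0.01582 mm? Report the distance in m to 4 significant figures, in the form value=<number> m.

All working math runs at full float precision, and intermediate values are printed rounded, and a single final rounding, at four significant digits.
Convert: Hardness H = 63.05 HV × 9.807 MPa/HV = 618.3 MPa = 6.183e+08 Pa.
Convert: Contact area A = 17.70 mm² = 1.770e-05 m².
Convert: Depth limit h_lim = 0.01582 mm = 1.582e-05 m.
In SI base units: W = 172.4 N, H = 6.183e+08 Pa, K = 2.971e-05.
Allowed volume V_lim = h_lim·A = 1.582e-05 · 1.770e-05 = 2.800e-10 m³.
Thus life L = V_lim·H/(K·W) = 2.800e-10 · 6.183e+08 / (2.971e-05 · 172.4) = 33.80 m.

value=33.80 m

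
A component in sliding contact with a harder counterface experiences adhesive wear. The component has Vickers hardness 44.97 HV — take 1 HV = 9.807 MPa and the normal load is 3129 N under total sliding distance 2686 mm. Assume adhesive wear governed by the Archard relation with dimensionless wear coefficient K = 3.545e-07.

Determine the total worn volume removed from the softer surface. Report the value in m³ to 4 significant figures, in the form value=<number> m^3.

value=6.756e-12 m^3

Intermediate values are shown rounded — the computation maintains full precision — rounded once at the end: four significant digits.
Distance L = 2686 mm = 2.686 m.
Hardness H = 44.97 HV × 9.807 MPa/HV = 441.0 MPa = 4.410e+08 Pa.
In SI base units: W = 3129 N, H = 4.410e+08 Pa, K = 3.545e-07.
Wear volume V = K·W·L/H = 3.545e-07 · 3129 · 2.686 / 4.410e+08 = 6.756e-12 m³.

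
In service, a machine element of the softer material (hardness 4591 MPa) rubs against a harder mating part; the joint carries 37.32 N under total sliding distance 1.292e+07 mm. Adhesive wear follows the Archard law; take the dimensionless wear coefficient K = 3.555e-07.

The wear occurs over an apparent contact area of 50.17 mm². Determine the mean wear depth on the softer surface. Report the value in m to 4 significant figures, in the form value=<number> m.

Intermediate values are displayed rounded. The algebra runs at full precision; rounded once at the end to 4 significant digits.
Path length L = 1.292e+07 mm = 1.292e+04 m.
Hardness H = 4591 MPa = 4.591e+09 Pa.
Contact area A = 50.17 mm² = 5.017e-05 m².
Collected in SI base units: W = 37.32 N, H = 4.591e+09 Pa, K = 3.555e-07.
Wear volume V = K·W·L/H = 3.555e-07 · 37.32 · 1.292e+04 / 4.591e+09 = 3.734e-11 m³.
Mean depth h = V/A = 3.734e-11 / 5.017e-05 = 7.442e-07 m.

value=7.442e-07 m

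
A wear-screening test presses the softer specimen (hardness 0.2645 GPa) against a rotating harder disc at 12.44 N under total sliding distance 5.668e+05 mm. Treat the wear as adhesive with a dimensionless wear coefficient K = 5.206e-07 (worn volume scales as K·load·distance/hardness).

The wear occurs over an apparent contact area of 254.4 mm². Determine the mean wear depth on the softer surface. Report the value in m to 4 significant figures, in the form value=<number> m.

value=5.455e-08 m

The intermediates are shown rounded. Each operation keeps exact precision; a single final rounding, at four significant figures.
Convert: The distance L = 5.668e+05 mm = 566.8 m.
Convert: Hardness H = 0.2645 GPa = 2.645e+08 Pa.
Convert: Contact area A = 254.4 mm² = 2.544e-04 m².
As SI base values: W = 12.44 N, H = 2.645e+08 Pa, K = 5.206e-07.
Archard volume V = K·W·L/H = 5.206e-07 · 12.44 · 566.8 / 2.645e+08 = 1.388e-11 m³.
Depth h = V/A = 1.388e-11 / 2.544e-04 = 5.455e-08 m.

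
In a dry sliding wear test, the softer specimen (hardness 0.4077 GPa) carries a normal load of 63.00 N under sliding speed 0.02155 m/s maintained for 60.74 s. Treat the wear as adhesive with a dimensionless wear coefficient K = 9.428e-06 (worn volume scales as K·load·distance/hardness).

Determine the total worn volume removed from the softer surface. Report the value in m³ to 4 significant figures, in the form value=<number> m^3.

value=1.907e-12 m^3

The computation holds exact precision. Intermediate values are shown rounded. Rounded once at the end to four significant figures.
Total distance L = v·t = 0.02155 m/s × 60.74 s = 1.309 m.
Hardness H = 0.4077 GPa = 4.077e+08 Pa.
As SI base values: W = 63.00 N, H = 4.077e+08 Pa, K = 9.428e-06.
Wear volume V = K·W·L/H = 9.428e-06 · 63.00 · 1.309 / 4.077e+08 = 1.907e-12 m³.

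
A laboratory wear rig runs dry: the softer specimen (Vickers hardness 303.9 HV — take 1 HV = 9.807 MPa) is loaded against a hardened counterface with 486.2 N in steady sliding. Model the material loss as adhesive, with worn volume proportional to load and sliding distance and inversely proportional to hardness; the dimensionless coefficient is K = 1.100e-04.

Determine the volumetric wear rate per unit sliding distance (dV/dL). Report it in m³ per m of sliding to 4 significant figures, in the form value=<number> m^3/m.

The algebra keeps full precision. Intermediates are printed rounded; one last rounding: 4 significant digits.
Convert: Hardness H = 303.9 HV × 9.807 MPa/HV = 2980 MPa = 2.980e+09 Pa.
In SI base units: W = 486.2 N, H = 2.980e+09 Pa, K = 1.100e-04.
Sliding wear rate dV/dL = K·W/H, so: 1.100e-04 · 486.2 / 2.980e+09 = 1.794e-11 m³/m.

value=1.794e-11 m^3/m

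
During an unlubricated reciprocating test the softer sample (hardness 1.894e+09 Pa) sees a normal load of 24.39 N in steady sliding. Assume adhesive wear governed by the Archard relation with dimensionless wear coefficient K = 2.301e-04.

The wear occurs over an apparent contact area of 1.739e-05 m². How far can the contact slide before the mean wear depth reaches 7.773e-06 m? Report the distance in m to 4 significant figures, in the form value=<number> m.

value=45.62 m

Intermediate values appear rounded — each operation maintains full precision, and one final rounding, at 4 significant figures.
Collected in SI base units: W = 24.39 N, H = 1.894e+09 Pa, K = 2.301e-04.
Wearable volume V_lim = h_lim·A = 7.773e-06 · 1.739e-05 = 1.352e-10 m³.
So the life L = V_lim·H/(K·W) = 1.352e-10 · 1.894e+09 / (2.301e-04 · 24.39) = 45.62 m.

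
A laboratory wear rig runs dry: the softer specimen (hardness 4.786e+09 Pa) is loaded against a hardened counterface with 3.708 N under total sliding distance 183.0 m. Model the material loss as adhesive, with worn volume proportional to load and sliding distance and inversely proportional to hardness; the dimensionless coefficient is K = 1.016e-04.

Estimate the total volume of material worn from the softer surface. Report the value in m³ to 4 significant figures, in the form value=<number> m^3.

value=1.440e-11 m^3

Intermediates are shown rounded; every step holds full float precision — one last rounding to 4 significant figures.
Restated in SI base units: W = 3.708 N, H = 4.786e+09 Pa, K = 1.016e-04.
Worn volume V = K·W·L/H = 1.016e-04 · 3.708 · 183.0 / 4.786e+09 = 1.440e-11 m³.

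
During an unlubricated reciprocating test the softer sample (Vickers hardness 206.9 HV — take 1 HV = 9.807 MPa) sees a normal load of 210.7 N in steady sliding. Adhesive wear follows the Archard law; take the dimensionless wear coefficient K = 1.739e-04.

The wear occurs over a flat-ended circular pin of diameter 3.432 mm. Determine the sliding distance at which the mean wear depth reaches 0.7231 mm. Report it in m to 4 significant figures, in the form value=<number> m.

The computation runs at exact precision — intermediate values are displayed rounded — one final rounding, at 4 significant figures.
Convert: Hardness H = 206.9 HV × 9.807 MPa/HV = 2029 MPa = 2.029e+09 Pa.
Convert: Pin diameter d = 3.432 mm = 0.003432 m. Contact area A = π·d²/4 = π·(0.003432 m)²/4 = 9.251e-06 m².
Convert: Depth limit h_lim = 0.7231 mm = 7.231e-04 m.
In SI base units, W = 210.7 N, H = 2.029e+09 Pa, K = 1.739e-04.
At the depth limit, V_lim = h_lim·A = 7.231e-04 · 9.251e-06 = 6.689e-09 m³.
Thus life L = V_lim·H/(K·W) = 6.689e-09 · 2.029e+09 / (1.739e-04 · 210.7) = 370.4 m.

value=370.4 m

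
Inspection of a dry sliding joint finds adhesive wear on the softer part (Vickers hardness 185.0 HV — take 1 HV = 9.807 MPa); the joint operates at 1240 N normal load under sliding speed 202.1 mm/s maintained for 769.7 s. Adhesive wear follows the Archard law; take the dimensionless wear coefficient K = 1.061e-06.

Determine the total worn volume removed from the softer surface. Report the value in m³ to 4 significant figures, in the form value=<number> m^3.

The algebra carries full float precision — intermediates are shown rounded; one last rounding: 4 significant digits.
Convert: Sliding speed v = 202.1 mm/s = 0.2021 m/s. Path length L = v·t = 0.2021 m/s × 769.7 s = 155.6 m.
Convert: Hardness H = 185.0 HV × 9.807 MPa/HV = 1814 MPa = 1.814e+09 Pa.
In SI base units: W = 1240 N, H = 1.814e+09 Pa, K = 1.061e-06.
Volume removed: V = K·W·L/H = 1.061e-06 · 1240 · 155.6 / 1.814e+09 = 1.128e-10 m³.

value=1.128e-10 m^3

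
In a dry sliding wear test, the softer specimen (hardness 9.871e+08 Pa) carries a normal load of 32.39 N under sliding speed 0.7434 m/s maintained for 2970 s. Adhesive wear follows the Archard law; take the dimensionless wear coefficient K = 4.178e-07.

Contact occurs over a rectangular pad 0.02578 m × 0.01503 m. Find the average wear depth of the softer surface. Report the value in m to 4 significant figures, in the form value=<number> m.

value=7.812e-08 m

All arithmetic maintains exact precision — printed values are rounded — rounded just once: four significant figures.
Convert: Total distance L = v·t = 0.7434 m/s × 2970 s = 2208 m.
Convert: Contact area A = 0.02578 m × 0.01503 m = 3.875e-04 m².
SI base units throughout: W = 32.39 N, H = 9.871e+08 Pa, K = 4.178e-07.
The Archard volume V = K·W·L/H = 4.178e-07 · 32.39 · 2208 / 9.871e+08 = 3.027e-11 m³.
Depth of wear h = V/A = 3.027e-11 / 3.875e-04 = 7.812e-08 m.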